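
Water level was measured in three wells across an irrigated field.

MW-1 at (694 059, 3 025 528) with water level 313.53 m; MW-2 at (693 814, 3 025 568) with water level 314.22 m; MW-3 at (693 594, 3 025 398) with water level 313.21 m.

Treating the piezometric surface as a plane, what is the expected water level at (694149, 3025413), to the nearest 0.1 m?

Taking MW-1 as reference: MW-2−MW-1 = (-245, 40, +0.69); MW-3−MW-1 = (-465, -130, -0.32).
Determinant of the coordinate differences = (-245)·(-130) − (-465)·40 = 50450.
∂h/∂x = [(+0.69)·(-130) − (-0.32)·40] / 50450 = -0.001524
∂h/∂y = [(-245)·(-0.32) − (-465)·(+0.69)] / 50450 = +0.007914
h(694149, 3025413) = 313.53 + (-0.001524)·(90) + (+0.007914)·(-115) = 313.53 -0.137 -0.910 = 312.483 m.

312.5 m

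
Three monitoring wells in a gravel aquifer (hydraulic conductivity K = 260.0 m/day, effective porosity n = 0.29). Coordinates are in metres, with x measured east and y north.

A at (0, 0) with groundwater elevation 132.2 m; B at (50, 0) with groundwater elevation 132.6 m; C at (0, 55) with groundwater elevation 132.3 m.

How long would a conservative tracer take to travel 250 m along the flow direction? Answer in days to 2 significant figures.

34 days

∂h/∂x = (132.6 − 132.2) / (50 − 0) = +0.008000
∂h/∂y = (132.3 − 132.2) / (55 − 0) = +0.001818
|∇h| = √(0.008000² + 0.001818²) = 0.008204
Seepage velocity v = K·i/n = 260.0 × 0.008204 / 0.29 = 7.355 m/day.
t = 250 / 7.355 = 33.99 days.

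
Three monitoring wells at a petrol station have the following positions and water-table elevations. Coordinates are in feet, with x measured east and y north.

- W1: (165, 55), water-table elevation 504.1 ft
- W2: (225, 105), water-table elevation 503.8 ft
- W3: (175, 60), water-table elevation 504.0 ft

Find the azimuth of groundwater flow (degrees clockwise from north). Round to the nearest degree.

131°

With h = a·x + b·y + c and W1 as origin, the differences give:
  60·a + 50·b = -0.3
  10·a + 5·b = -0.1
Eliminate b (×5 and ×50, subtract): -200·a = 3.50 → a = ∂h/∂x = -0.01750
Back-substitute: b = ∂h/∂y = +0.01500.
Flow direction (−∇h) has components (+0.01750 E, -0.01500 N).
Azimuth = atan2(E, N) = atan2(+0.01750, -0.01500) = 130.6° ≈ 131°.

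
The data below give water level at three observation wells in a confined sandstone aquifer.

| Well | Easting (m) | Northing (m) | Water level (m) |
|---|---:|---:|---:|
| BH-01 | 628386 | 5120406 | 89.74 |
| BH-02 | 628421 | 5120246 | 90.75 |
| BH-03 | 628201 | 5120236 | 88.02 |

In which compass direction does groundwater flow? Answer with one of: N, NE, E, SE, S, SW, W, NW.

Three-point gradient (reference BH-01): Δ to BH-02 = (35, -160, +1.01), Δ to BH-03 = (-185, -170, -1.72).
∂h/∂x = +0.01257, ∂h/∂y = -0.003563 (det = -35550).
Flow = −∇h = (-0.01257 east, +0.003563 north), which points west.

W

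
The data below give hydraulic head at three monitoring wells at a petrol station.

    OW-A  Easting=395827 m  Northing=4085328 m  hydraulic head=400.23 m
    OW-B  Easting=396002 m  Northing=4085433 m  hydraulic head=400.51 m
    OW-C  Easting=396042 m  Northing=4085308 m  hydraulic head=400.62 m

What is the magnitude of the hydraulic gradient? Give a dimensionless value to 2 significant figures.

0.0018

Differences from OW-A: to OW-B (Δx, Δy, Δh) = (175, 105, +0.28); to OW-C = (215, -20, +0.39).
Determinant of the coordinate differences = 175·(-20) − 215·105 = -26075.
∂h/∂x = [(+0.28)·(-20) − (+0.39)·105] / -26075 = +0.001785
∂h/∂y = [175·(+0.39) − 215·(+0.28)] / -26075 = -0.0003087
|∇h| = √(0.001785² + -0.0003087²) = 0.001811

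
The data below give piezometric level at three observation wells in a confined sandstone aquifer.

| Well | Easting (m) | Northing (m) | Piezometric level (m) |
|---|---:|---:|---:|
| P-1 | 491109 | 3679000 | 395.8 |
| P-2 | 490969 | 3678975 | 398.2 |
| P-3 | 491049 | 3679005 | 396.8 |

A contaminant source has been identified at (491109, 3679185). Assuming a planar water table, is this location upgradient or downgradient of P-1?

downgradient

Taking P-1 as reference: P-2−P-1 = (-140, -25, +2.4); P-3−P-1 = (-60, 5, +1.0).
Solve a·Δx + b·Δy = Δh: det = (-140)·5 − (-60)·(-25) = -2200.
∂h/∂x = [(+2.4)·5 − (+1.0)·(-25)] / -2200 = -0.01682
∂h/∂y = [(-140)·(+1.0) − (-60)·(+2.4)] / -2200 = -0.001818
Head at (491109, 3679185) = 395.8 + (-0.01682)·(0) + (-0.001818)·(185) = 395.46 m.
That is lower than the 395.8 m at P-1, so the point is downgradient.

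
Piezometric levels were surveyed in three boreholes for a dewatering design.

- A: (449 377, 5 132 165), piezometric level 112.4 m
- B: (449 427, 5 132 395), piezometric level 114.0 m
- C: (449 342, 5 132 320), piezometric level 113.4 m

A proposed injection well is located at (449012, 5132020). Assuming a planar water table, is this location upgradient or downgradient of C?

With h = a·x + b·y + c and A as origin, the differences give:
  50·a + 230·b = +1.6
  (-35)·a + 155·b = +1.0
Eliminate b (×155 and ×230, subtract): 15800·a = 18.00 → a = ∂h/∂x = +0.001139
Back-substitute: b = ∂h/∂y = +0.006709.
Head at (449012, 5132020) = 112.4 + (+0.001139)·(-365) + (+0.006709)·(-145) = 111.01 m.
That is lower than the 113.4 m at C, so the point is downgradient.

downgradient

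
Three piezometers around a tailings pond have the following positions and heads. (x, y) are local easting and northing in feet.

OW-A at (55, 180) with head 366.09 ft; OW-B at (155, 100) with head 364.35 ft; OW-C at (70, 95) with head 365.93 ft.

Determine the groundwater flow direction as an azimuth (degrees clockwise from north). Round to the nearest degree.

086°

Differences from OW-A: to OW-B (Δx, Δy, Δh) = (100, -80, -1.74); to OW-C = (15, -85, -0.16).
Determinant of the coordinate differences = 100·(-85) − 15·(-80) = -7300.
∂h/∂x = [(-1.74)·(-85) − (-0.16)·(-80)] / -7300 = -0.01851
∂h/∂y = [100·(-0.16) − 15·(-1.74)] / -7300 = -0.001384
Flow direction (−∇h) has components (+0.01851 E, +0.001384 N).
Azimuth = atan2(E, N) = atan2(+0.01851, +0.001384) = 85.7° ≈ 086°.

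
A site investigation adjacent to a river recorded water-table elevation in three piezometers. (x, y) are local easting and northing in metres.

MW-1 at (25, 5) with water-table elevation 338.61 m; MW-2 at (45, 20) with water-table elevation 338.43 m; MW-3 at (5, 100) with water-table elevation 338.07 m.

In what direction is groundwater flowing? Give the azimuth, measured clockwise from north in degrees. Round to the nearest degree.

032°

Taking MW-1 as reference: MW-2−MW-1 = (20, 15, -0.18); MW-3−MW-1 = (-20, 95, -0.54).
Solve a·Δx + b·Δy = Δh: det = 20·95 − (-20)·15 = 2200.
∂h/∂x = [(-0.18)·95 − (-0.54)·15] / 2200 = -0.004091
∂h/∂y = [20·(-0.54) − (-20)·(-0.18)] / 2200 = -0.006545
Flow direction (−∇h) has components (+0.004091 E, +0.006545 N).
Azimuth = atan2(E, N) = atan2(+0.004091, +0.006545) = 32.0° ≈ 032°.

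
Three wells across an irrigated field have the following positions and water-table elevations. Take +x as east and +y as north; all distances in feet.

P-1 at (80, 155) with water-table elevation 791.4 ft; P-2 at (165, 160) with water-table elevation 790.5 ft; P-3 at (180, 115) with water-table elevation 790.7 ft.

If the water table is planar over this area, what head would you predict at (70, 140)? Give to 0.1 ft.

791.6 ft

With h = a·x + b·y + c and P-1 as origin, the differences give:
  85·a + 5·b = -0.9
  100·a + (-40)·b = -0.7
Eliminate b (×(-40) and ×5, subtract): -3900·a = 39.50 → a = ∂h/∂x = -0.01013
Back-substitute: b = ∂h/∂y = -0.007821.
h(70, 140) = 791.4 + (-0.01013)·(-10) + (-0.007821)·(-15) = 791.4 +0.101 +0.117 = 791.619 ft.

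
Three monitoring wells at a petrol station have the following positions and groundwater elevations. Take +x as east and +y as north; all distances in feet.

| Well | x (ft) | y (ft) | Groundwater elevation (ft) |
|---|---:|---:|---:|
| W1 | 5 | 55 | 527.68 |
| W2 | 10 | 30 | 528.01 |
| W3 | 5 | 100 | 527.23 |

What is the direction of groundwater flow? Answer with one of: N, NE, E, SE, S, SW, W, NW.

Taking W1 as reference: W2−W1 = (5, -25, +0.33); W3−W1 = (0, 45, -0.45).
Solve a·Δx + b·Δy = Δh: det = 5·45 − 0·(-25) = 225.
∂h/∂x = [(+0.33)·45 − (-0.45)·(-25)] / 225 = +0.01600
∂h/∂y = [5·(-0.45) − 0·(+0.33)] / 225 = -0.010000
Flow = −∇h = (-0.01600 east, +0.010000 north), which points northwest.

NW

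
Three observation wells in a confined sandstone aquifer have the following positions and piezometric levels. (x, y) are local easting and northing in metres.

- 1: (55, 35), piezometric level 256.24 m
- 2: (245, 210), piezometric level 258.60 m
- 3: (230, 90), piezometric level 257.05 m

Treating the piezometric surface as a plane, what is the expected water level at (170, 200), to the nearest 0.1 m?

Taking 1 as reference: 2−1 = (190, 175, +2.36); 3−1 = (175, 55, +0.81).
Determinant of the coordinate differences = 190·55 − 175·175 = -20175.
∂h/∂x = [(+2.36)·55 − (+0.81)·175] / -20175 = +0.0005923
∂h/∂y = [190·(+0.81) − 175·(+2.36)] / -20175 = +0.01284
h(170, 200) = 256.24 + (+0.0005923)·(115) + (+0.01284)·(165) = 256.24 +0.068 +2.119 = 258.427 m.

258.4 m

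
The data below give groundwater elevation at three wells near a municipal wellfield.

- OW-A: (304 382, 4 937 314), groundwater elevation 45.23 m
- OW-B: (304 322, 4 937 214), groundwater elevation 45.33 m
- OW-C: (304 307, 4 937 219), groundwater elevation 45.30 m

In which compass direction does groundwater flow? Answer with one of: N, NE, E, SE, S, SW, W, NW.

NW

With h = a·x + b·y + c and OW-A as origin, the differences give:
  (-60)·a + (-100)·b = +0.10
  (-75)·a + (-95)·b = +0.07
Eliminate b (×(-95) and ×(-100), subtract): -1800·a = -2.500 → a = ∂h/∂x = +0.001389
Back-substitute: b = ∂h/∂y = -0.001833.
Flow = −∇h = (-0.001389 east, +0.001833 north), which points northwest.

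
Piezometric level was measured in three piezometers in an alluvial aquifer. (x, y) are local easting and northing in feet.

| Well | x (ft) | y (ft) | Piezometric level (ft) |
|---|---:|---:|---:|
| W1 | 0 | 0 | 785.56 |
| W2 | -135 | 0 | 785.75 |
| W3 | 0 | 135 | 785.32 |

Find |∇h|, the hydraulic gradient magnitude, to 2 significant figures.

0.0023

∂h/∂x = (785.75 − 785.56) / (-135 − 0) = -0.001407
∂h/∂y = (785.32 − 785.56) / (135 − 0) = -0.001778
|∇h| = √(-0.001407² + -0.001778²) = 0.002267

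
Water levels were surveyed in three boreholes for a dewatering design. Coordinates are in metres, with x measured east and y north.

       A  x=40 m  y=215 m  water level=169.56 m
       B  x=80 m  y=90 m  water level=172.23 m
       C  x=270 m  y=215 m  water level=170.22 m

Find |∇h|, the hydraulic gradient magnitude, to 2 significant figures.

Differences from A: to B (Δx, Δy, Δh) = (40, -125, +2.67); to C = (230, 0, +0.66).
Determinant of the coordinate differences = 40·0 − 230·(-125) = 28750.
∂h/∂x = [(+2.67)·0 − (+0.66)·(-125)] / 28750 = +0.002870
∂h/∂y = [40·(+0.66) − 230·(+2.67)] / 28750 = -0.02044
|∇h| = √(0.002870² + -0.02044²) = 0.02064

0.021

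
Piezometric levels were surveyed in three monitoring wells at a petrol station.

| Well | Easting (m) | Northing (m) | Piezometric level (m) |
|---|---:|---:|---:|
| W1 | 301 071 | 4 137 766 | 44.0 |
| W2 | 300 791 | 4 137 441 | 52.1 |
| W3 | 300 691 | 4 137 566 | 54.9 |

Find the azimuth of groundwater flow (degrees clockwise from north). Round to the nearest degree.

089°

Differences from W1: to W2 (Δx, Δy, Δh) = (-280, -325, +8.1); to W3 = (-380, -200, +10.9).
Solve a·Δx + b·Δy = Δh: det = (-280)·(-200) − (-380)·(-325) = -67500.
∂h/∂x = [(+8.1)·(-200) − (+10.9)·(-325)] / -67500 = -0.02848
∂h/∂y = [(-280)·(+10.9) − (-380)·(+8.1)] / -67500 = -0.0003852
Flow direction (−∇h) has components (+0.02848 E, +0.0003852 N).
Azimuth = atan2(E, N) = atan2(+0.02848, +0.0003852) = 89.2° ≈ 089°.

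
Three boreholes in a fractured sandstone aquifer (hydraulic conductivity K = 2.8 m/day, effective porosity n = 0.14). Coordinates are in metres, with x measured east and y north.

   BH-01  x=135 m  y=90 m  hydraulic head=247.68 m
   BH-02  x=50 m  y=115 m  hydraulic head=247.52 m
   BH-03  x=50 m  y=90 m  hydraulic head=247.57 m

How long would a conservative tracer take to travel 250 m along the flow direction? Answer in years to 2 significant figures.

14 years

Differences from BH-01: to BH-02 (Δx, Δy, Δh) = (-85, 25, -0.16); to BH-03 = (-85, 0, -0.11).
Determinant of the coordinate differences = (-85)·0 − (-85)·25 = 2125.
∂h/∂x = [(-0.16)·0 − (-0.11)·25] / 2125 = +0.001294
∂h/∂y = [(-85)·(-0.11) − (-85)·(-0.16)] / 2125 = -0.002000
|∇h| = √(0.001294² + -0.002000²) = 0.002382
Seepage velocity v = K·i/n = 2.8 × 0.002382 / 0.14 = 0.04764 m/day.
t = 250 / 0.04764 = 5248 days = 14.4 years.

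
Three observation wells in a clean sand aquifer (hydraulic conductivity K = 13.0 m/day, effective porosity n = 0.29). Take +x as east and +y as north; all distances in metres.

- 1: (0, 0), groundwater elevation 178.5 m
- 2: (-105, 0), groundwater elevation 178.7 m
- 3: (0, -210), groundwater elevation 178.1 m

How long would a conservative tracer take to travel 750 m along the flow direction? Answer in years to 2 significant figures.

∂h/∂x = (178.7 − 178.5) / (-105 − 0) = -0.001905
∂h/∂y = (178.1 − 178.5) / (-210 − 0) = +0.001905
|∇h| = √(-0.001905² + 0.001905²) = 0.002694
Seepage velocity v = K·i/n = 13.0 × 0.002694 / 0.29 = 0.1208 m/day.
t = 750 / 0.1208 = 6209 days = 17 years.

17 years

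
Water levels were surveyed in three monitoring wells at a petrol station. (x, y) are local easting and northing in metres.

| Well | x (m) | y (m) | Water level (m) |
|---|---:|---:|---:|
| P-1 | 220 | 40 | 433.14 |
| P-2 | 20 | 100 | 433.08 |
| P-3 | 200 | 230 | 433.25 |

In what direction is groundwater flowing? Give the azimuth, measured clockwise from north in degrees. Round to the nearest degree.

With h = a·x + b·y + c and P-1 as origin, the differences give:
  (-200)·a + 60·b = -0.06
  (-20)·a + 190·b = +0.11
Eliminate b (×190 and ×60, subtract): -36800·a = -18.000 → a = ∂h/∂x = +0.0004891
Back-substitute: b = ∂h/∂y = +0.0006304.
Flow direction (−∇h) has components (-0.0004891 E, -0.0006304 N).
Azimuth = atan2(E, N) = atan2(-0.0004891, -0.0006304) = 217.8° ≈ 218°.

218°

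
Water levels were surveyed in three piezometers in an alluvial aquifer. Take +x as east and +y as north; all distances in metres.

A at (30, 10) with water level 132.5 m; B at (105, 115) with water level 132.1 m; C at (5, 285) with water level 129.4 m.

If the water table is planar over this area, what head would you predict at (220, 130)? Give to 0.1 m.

With h = a·x + b·y + c and A as origin, the differences give:
  75·a + 105·b = -0.4
  (-25)·a + 275·b = -3.1
Eliminate b (×275 and ×105, subtract): 23250·a = 215.50 → a = ∂h/∂x = +0.009269
Back-substitute: b = ∂h/∂y = -0.01043.
h(220, 130) = 132.5 + (+0.009269)·(190) + (-0.01043)·(120) = 132.5 +1.761 -1.252 = 133.009 m.

133.0 m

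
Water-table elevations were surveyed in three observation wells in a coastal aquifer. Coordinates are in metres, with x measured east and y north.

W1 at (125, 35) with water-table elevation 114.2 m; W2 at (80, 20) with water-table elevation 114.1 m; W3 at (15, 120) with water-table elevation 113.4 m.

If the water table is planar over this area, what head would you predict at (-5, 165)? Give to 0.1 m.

Taking W1 as reference: W2−W1 = (-45, -15, -0.1); W3−W1 = (-110, 85, -0.8).
Solve a·Δx + b·Δy = Δh: det = (-45)·85 − (-110)·(-15) = -5475.
∂h/∂x = [(-0.1)·85 − (-0.8)·(-15)] / -5475 = +0.003744
∂h/∂y = [(-45)·(-0.8) − (-110)·(-0.1)] / -5475 = -0.004566
h(-5, 165) = 114.2 + (+0.003744)·(-130) + (-0.004566)·(130) = 114.2 -0.487 -0.594 = 113.120 m.

113.1 m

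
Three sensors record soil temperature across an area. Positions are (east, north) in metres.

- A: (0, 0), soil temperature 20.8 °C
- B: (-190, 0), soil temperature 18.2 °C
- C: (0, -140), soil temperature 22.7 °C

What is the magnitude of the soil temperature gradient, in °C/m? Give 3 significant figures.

0.0193 °C/m

∂T/∂x = (18.2 − 20.8) / (-190 − 0) = +0.01368
∂T/∂y = (22.7 − 20.8) / (-140 − 0) = -0.01357
|∇f| = √(0.01368² + -0.01357²) = 0.01927 °C/m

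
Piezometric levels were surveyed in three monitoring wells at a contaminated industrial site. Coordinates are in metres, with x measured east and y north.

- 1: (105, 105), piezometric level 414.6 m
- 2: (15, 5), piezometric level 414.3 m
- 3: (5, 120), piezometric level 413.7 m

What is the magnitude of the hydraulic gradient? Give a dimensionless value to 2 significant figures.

Three-point gradient (reference 1): Δ to 2 = (-90, -100, -0.3), Δ to 3 = (-100, 15, -0.9).
∂h/∂x = +0.008326, ∂h/∂y = -0.004493 (det = -11350).
|∇h| = √(0.008326² + -0.004493²) = 0.009461

0.0095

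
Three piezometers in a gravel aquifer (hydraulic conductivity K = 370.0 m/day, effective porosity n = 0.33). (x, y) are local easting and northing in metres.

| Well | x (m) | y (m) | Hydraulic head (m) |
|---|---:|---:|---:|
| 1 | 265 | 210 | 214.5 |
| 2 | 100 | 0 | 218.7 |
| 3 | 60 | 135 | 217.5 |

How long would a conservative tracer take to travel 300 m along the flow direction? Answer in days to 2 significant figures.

17 days

Taking 1 as reference: 2−1 = (-165, -210, +4.2); 3−1 = (-205, -75, +3.0).
Determinant of the coordinate differences = (-165)·(-75) − (-205)·(-210) = -30675.
∂h/∂x = [(+4.2)·(-75) − (+3.0)·(-210)] / -30675 = -0.01027
∂h/∂y = [(-165)·(+3.0) − (-205)·(+4.2)] / -30675 = -0.01193
|∇h| = √(-0.01027² + -0.01193²) = 0.01574
Seepage velocity v = K·i/n = 370.0 × 0.01574 / 0.33 = 17.65 m/day.
t = 300 / 17.65 = 17 days.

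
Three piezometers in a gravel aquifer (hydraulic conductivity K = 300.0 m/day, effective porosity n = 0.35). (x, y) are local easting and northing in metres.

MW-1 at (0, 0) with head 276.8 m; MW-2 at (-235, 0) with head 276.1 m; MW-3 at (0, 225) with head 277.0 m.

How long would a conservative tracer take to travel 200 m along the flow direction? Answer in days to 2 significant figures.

∂h/∂x = (276.1 − 276.8) / (-235 − 0) = +0.002979
∂h/∂y = (277.0 − 276.8) / (225 − 0) = +0.0008889
|∇h| = √(0.002979² + 0.0008889²) = 0.003109
Seepage velocity v = K·i/n = 300.0 × 0.003109 / 0.35 = 2.665 m/day.
t = 200 / 2.665 = 75.05 days.

75 days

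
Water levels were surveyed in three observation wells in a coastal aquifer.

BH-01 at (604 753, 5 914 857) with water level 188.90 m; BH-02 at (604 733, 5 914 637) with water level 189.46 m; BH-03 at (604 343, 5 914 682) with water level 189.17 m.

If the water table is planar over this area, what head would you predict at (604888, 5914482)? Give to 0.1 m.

189.9 m

Taking BH-01 as reference: BH-02−BH-01 = (-20, -220, +0.56); BH-03−BH-01 = (-410, -175, +0.27).
Determinant of the coordinate differences = (-20)·(-175) − (-410)·(-220) = -86700.
∂h/∂x = [(+0.56)·(-175) − (+0.27)·(-220)] / -86700 = +0.0004452
∂h/∂y = [(-20)·(+0.27) − (-410)·(+0.56)] / -86700 = -0.002586
h(604888, 5914482) = 188.90 + (+0.0004452)·(135) + (-0.002586)·(-375) = 188.90 +0.060 +0.970 = 189.930 m.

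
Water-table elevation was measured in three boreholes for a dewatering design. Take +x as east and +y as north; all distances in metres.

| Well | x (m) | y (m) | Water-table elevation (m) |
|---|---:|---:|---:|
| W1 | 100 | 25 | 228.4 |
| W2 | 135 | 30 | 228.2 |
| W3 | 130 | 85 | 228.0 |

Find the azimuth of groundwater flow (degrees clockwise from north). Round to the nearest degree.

Differences from W1: to W2 (Δx, Δy, Δh) = (35, 5, -0.2); to W3 = (30, 60, -0.4).
Solve a·Δx + b·Δy = Δh: det = 35·60 − 30·5 = 1950.
∂h/∂x = [(-0.2)·60 − (-0.4)·5] / 1950 = -0.005128
∂h/∂y = [35·(-0.4) − 30·(-0.2)] / 1950 = -0.004103
Flow direction (−∇h) has components (+0.005128 E, +0.004103 N).
Azimuth = atan2(E, N) = atan2(+0.005128, +0.004103) = 51.3° ≈ 051°.

051°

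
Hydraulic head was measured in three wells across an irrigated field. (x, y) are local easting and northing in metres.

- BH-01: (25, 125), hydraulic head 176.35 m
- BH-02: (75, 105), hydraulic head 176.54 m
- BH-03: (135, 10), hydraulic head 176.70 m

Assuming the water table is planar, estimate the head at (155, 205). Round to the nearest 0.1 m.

Taking BH-01 as reference: BH-02−BH-01 = (50, -20, +0.19); BH-03−BH-01 = (110, -115, +0.35).
Determinant of the coordinate differences = 50·(-115) − 110·(-20) = -3550.
∂h/∂x = [(+0.19)·(-115) − (+0.35)·(-20)] / -3550 = +0.004183
∂h/∂y = [50·(+0.35) − 110·(+0.19)] / -3550 = +0.0009577
h(155, 205) = 176.35 + (+0.004183)·(130) + (+0.0009577)·(80) = 176.35 +0.544 +0.077 = 176.970 m.

177.0 m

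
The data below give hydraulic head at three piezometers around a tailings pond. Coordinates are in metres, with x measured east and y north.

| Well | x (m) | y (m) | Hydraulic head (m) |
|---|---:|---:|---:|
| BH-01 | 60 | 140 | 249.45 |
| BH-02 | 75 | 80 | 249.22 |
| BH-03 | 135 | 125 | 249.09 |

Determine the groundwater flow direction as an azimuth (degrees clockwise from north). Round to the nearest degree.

123°

Taking BH-01 as reference: BH-02−BH-01 = (15, -60, -0.23); BH-03−BH-01 = (75, -15, -0.36).
Determinant of the coordinate differences = 15·(-15) − 75·(-60) = 4275.
∂h/∂x = [(-0.23)·(-15) − (-0.36)·(-60)] / 4275 = -0.004246
∂h/∂y = [15·(-0.36) − 75·(-0.23)] / 4275 = +0.002772
Flow direction (−∇h) has components (+0.004246 E, -0.002772 N).
Azimuth = atan2(E, N) = atan2(+0.004246, -0.002772) = 123.1° ≈ 123°.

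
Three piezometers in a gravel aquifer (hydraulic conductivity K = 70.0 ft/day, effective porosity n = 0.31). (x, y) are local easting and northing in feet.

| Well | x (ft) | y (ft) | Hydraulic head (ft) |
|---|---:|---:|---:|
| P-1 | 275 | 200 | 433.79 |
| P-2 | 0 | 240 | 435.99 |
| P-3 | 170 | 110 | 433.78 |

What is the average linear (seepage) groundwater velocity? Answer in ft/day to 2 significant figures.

Three-point gradient (reference P-1): Δ to P-2 = (-275, 40, +2.20), Δ to P-3 = (-105, -90, -0.01).
∂h/∂x = -0.006826, ∂h/∂y = +0.008074 (det = 28950).
|∇h| = √(-0.006826² + 0.008074²) = 0.01057
Seepage velocity v = K·i/n = 70.0 × 0.01057 / 0.31 = 2.387 ft/day.

2.4 ft/day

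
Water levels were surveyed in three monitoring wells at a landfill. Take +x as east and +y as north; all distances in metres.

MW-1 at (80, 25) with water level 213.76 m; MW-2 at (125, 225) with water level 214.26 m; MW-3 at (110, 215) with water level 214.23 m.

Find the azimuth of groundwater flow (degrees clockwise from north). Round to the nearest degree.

With h = a·x + b·y + c and MW-1 as origin, the differences give:
  45·a + 200·b = +0.50
  30·a + 190·b = +0.47
Eliminate b (×190 and ×200, subtract): 2550·a = 1.000 → a = ∂h/∂x = +0.0003922
Back-substitute: b = ∂h/∂y = +0.002412.
Flow direction (−∇h) has components (-0.0003922 E, -0.002412 N).
Azimuth = atan2(E, N) = atan2(-0.0003922, -0.002412) = 189.2° ≈ 189°.

189°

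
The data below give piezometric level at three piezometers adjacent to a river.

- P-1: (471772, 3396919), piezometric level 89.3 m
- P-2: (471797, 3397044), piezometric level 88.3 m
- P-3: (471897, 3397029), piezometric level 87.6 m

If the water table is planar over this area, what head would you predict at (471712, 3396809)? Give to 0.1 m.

90.5 m

Differences from P-1: to P-2 (Δx, Δy, Δh) = (25, 125, -1.0); to P-3 = (125, 110, -1.7).
Solve a·Δx + b·Δy = Δh: det = 25·110 − 125·125 = -12875.
∂h/∂x = [(-1.0)·110 − (-1.7)·125] / -12875 = -0.007961
∂h/∂y = [25·(-1.7) − 125·(-1.0)] / -12875 = -0.006408
h(471712, 3396809) = 89.3 + (-0.007961)·(-60) + (-0.006408)·(-110) = 89.3 +0.478 +0.705 = 90.483 m.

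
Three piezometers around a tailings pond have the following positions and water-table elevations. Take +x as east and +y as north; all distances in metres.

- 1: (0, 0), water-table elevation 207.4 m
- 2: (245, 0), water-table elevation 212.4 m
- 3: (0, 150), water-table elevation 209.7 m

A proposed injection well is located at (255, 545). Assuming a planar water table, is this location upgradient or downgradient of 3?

∂h/∂x = (212.4 − 207.4) / (245 − 0) = +0.02041
∂h/∂y = (209.7 − 207.4) / (150 − 0) = +0.01533
Head at (255, 545) = 207.4 + (+0.02041)·(255) + (+0.01533)·(545) = 220.96 m.
That is higher than the 209.7 m at 3, so the point is upgradient.

upgradient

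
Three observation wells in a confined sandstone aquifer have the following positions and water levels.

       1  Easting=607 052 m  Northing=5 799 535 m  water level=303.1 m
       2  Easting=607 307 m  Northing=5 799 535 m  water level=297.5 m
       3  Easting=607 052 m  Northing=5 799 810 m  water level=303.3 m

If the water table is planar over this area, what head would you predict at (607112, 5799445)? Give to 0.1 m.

∂h/∂x = (297.5 − 303.1) / (607307 − 607052) = -0.02196
∂h/∂y = (303.3 − 303.1) / (5799810 − 5799535) = +0.0007273
h(607112, 5799445) = 303.1 + (-0.02196)·(60) + (+0.0007273)·(-90) = 303.1 -1.318 -0.065 = 301.717 m.

301.7 m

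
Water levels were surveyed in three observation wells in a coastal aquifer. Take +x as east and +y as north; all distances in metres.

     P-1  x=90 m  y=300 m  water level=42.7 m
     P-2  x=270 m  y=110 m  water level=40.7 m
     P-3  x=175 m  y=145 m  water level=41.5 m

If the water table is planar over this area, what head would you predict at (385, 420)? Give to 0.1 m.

Taking P-1 as reference: P-2−P-1 = (180, -190, -2.0); P-3−P-1 = (85, -155, -1.2).
Determinant of the coordinate differences = 180·(-155) − 85·(-190) = -11750.
∂h/∂x = [(-2.0)·(-155) − (-1.2)·(-190)] / -11750 = -0.006979
∂h/∂y = [180·(-1.2) − 85·(-2.0)] / -11750 = +0.003915
h(385, 420) = 42.7 + (-0.006979)·(295) + (+0.003915)·(120) = 42.7 -2.059 +0.470 = 41.111 m.

41.1 m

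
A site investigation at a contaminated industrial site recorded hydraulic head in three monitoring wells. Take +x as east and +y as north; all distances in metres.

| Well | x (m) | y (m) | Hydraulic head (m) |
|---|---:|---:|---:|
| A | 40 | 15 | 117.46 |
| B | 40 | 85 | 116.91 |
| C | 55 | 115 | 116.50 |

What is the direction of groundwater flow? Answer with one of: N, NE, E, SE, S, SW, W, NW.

Differences from A: to B (Δx, Δy, Δh) = (0, 70, -0.55); to C = (15, 100, -0.96).
Determinant of the coordinate differences = 0·100 − 15·70 = -1050.
∂h/∂x = [(-0.55)·100 − (-0.96)·70] / -1050 = -0.01162
∂h/∂y = [0·(-0.96) − 15·(-0.55)] / -1050 = -0.007857
Flow = −∇h = (+0.01162 east, +0.007857 north), which points northeast.

NE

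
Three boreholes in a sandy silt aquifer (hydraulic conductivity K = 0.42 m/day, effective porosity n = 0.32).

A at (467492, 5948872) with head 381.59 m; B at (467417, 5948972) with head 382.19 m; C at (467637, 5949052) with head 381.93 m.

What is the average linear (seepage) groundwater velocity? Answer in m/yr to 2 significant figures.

Taking A as reference: B−A = (-75, 100, +0.60); C−A = (145, 180, +0.34).
Determinant of the coordinate differences = (-75)·180 − 145·100 = -28000.
∂h/∂x = [(+0.60)·180 − (+0.34)·100] / -28000 = -0.002643
∂h/∂y = [(-75)·(+0.34) − 145·(+0.60)] / -28000 = +0.004018
|∇h| = √(-0.002643² + 0.004018²) = 0.004809
Seepage velocity v = K·i/n = 0.42 × 0.004809 / 0.32 = 0.006312 m/day = 2.305 m/yr.

2.3 m/yr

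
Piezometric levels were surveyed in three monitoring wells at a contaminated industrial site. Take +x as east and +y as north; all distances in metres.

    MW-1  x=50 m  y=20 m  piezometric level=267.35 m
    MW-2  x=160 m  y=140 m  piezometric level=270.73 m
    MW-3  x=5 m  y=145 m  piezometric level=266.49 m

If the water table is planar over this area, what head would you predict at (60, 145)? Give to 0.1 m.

268.0 m

Three-point gradient (reference MW-1): Δ to MW-2 = (110, 120, +3.38), Δ to MW-3 = (-45, 125, -0.86).
∂h/∂x = +0.02745, ∂h/∂y = +0.003003 (det = 19150).
h(60, 145) = 267.35 + (+0.02745)·(10) + (+0.003003)·(125) = 267.35 +0.275 +0.375 = 268.000 m.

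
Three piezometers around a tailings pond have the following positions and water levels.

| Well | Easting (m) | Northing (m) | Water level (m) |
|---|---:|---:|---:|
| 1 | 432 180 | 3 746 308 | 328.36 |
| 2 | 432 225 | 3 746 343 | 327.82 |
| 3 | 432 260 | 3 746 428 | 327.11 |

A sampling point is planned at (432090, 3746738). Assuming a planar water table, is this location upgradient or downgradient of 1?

downgradient

With h = a·x + b·y + c and 1 as origin, the differences give:
  45·a + 35·b = -0.54
  80·a + 120·b = -1.25
Eliminate b (×120 and ×35, subtract): 2600·a = -21.050 → a = ∂h/∂x = -0.008096
Back-substitute: b = ∂h/∂y = -0.005019.
Head at (432090, 3746738) = 328.36 + (-0.008096)·(-90) + (-0.005019)·(430) = 326.93 m.
That is lower than the 328.36 m at 1, so the point is downgradient.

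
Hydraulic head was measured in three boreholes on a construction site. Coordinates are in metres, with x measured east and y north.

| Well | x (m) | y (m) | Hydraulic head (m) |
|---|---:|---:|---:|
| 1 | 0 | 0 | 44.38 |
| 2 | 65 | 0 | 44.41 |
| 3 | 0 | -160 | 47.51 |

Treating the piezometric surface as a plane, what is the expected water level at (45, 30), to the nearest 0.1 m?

∂h/∂x = (44.41 − 44.38) / (65 − 0) = +0.0004615
∂h/∂y = (47.51 − 44.38) / (-160 − 0) = -0.01956
h(45, 30) = 44.38 + (+0.0004615)·(45) + (-0.01956)·(30) = 44.38 +0.021 -0.587 = 43.814 m.

43.8 m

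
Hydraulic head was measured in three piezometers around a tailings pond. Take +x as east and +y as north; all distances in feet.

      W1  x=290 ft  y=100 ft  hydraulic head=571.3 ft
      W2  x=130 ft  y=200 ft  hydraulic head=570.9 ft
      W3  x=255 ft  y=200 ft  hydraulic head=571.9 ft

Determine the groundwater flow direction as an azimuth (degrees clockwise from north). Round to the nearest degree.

Differences from W1: to W2 (Δx, Δy, Δh) = (-160, 100, -0.4); to W3 = (-35, 100, +0.6).
Solve a·Δx + b·Δy = Δh: det = (-160)·100 − (-35)·100 = -12500.
∂h/∂x = [(-0.4)·100 − (+0.6)·100] / -12500 = +0.008000
∂h/∂y = [(-160)·(+0.6) − (-35)·(-0.4)] / -12500 = +0.008800
Flow direction (−∇h) has components (-0.008000 E, -0.008800 N).
Azimuth = atan2(E, N) = atan2(-0.008000, -0.008800) = 222.3° ≈ 222°.

222°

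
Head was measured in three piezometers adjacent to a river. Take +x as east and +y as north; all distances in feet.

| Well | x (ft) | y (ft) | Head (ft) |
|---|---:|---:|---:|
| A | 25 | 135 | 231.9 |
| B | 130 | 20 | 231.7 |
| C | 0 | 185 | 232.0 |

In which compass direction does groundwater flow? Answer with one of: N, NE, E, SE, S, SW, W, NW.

S

Differences from A: to B (Δx, Δy, Δh) = (105, -115, -0.2); to C = (-25, 50, +0.1).
Solve a·Δx + b·Δy = Δh: det = 105·50 − (-25)·(-115) = 2375.
∂h/∂x = [(-0.2)·50 − (+0.1)·(-115)] / 2375 = +0.0006316
∂h/∂y = [105·(+0.1) − (-25)·(-0.2)] / 2375 = +0.002316
Flow = −∇h = (-0.0006316 east, -0.002316 north), which points south.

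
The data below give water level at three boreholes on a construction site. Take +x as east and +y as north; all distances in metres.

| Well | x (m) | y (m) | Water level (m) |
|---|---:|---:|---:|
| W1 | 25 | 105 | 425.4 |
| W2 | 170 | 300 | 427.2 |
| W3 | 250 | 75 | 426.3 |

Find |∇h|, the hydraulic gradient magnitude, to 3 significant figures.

0.00742

Three-point gradient (reference W1): Δ to W2 = (145, 195, +1.8), Δ to W3 = (225, -30, +0.9).
∂h/∂x = +0.004759, ∂h/∂y = +0.005692 (det = -48225).
|∇h| = √(0.004759² + 0.005692²) = 0.007419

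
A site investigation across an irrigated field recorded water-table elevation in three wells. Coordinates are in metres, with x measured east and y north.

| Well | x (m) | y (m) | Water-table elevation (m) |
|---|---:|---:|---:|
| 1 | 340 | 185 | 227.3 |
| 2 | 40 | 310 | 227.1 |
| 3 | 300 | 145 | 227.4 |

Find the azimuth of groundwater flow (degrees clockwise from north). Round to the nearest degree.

Differences from 1: to 2 (Δx, Δy, Δh) = (-300, 125, -0.2); to 3 = (-40, -40, +0.1).
Solve a·Δx + b·Δy = Δh: det = (-300)·(-40) − (-40)·125 = 17000.
∂h/∂x = [(-0.2)·(-40) − (+0.1)·125] / 17000 = -0.0002647
∂h/∂y = [(-300)·(+0.1) − (-40)·(-0.2)] / 17000 = -0.002235
Flow direction (−∇h) has components (+0.0002647 E, +0.002235 N).
Azimuth = atan2(E, N) = atan2(+0.0002647, +0.002235) = 6.8° ≈ 007°.

007°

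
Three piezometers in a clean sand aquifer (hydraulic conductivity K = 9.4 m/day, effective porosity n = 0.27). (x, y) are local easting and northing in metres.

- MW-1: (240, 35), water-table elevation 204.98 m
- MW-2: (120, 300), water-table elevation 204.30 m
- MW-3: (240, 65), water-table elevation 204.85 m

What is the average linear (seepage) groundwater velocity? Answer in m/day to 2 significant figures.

Differences from MW-1: to MW-2 (Δx, Δy, Δh) = (-120, 265, -0.68); to MW-3 = (0, 30, -0.13).
Solve a·Δx + b·Δy = Δh: det = (-120)·30 − 0·265 = -3600.
∂h/∂x = [(-0.68)·30 − (-0.13)·265] / -3600 = -0.003903
∂h/∂y = [(-120)·(-0.13) − 0·(-0.68)] / -3600 = -0.004333
|∇h| = √(-0.003903² + -0.004333²) = 0.005832
Seepage velocity v = K·i/n = 9.4 × 0.005832 / 0.27 = 0.203 m/day.

0.20 m/day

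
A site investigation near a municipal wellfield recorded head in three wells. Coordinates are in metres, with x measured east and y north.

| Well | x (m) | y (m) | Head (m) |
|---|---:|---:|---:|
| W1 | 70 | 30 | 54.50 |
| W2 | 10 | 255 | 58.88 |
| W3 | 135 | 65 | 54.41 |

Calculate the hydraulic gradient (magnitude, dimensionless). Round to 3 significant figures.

With h = a·x + b·y + c and W1 as origin, the differences give:
  (-60)·a + 225·b = +4.38
  65·a + 35·b = -0.09
Eliminate b (×35 and ×225, subtract): -16725·a = 173.550 → a = ∂h/∂x = -0.01038
Back-substitute: b = ∂h/∂y = +0.01670.
|∇h| = √(-0.01038² + 0.01670²) = 0.01966

0.0197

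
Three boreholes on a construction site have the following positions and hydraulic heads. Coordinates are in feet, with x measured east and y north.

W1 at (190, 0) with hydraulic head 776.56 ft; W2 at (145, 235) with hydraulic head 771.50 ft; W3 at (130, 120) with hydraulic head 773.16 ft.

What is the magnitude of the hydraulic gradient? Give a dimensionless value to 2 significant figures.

0.028

With h = a·x + b·y + c and W1 as origin, the differences give:
  (-45)·a + 235·b = -5.06
  (-60)·a + 120·b = -3.40
Eliminate b (×120 and ×235, subtract): 8700·a = 191.800 → a = ∂h/∂x = +0.02205
Back-substitute: b = ∂h/∂y = -0.01731.
|∇h| = √(0.02205² + -0.01731²) = 0.02803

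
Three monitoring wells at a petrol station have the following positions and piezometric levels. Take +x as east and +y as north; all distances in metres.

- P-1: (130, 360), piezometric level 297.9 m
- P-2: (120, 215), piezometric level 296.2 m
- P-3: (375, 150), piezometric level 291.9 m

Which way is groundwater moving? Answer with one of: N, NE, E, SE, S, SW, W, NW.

Taking P-1 as reference: P-2−P-1 = (-10, -145, -1.7); P-3−P-1 = (245, -210, -6.0).
Solve a·Δx + b·Δy = Δh: det = (-10)·(-210) − 245·(-145) = 37625.
∂h/∂x = [(-1.7)·(-210) − (-6.0)·(-145)] / 37625 = -0.01363
∂h/∂y = [(-10)·(-6.0) − 245·(-1.7)] / 37625 = +0.01266
Flow = −∇h = (+0.01363 east, -0.01266 north), which points southeast.

SE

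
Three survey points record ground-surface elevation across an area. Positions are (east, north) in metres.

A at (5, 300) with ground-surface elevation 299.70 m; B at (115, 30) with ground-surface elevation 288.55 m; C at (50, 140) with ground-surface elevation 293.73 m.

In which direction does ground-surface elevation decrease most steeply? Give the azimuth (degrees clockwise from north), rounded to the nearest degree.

With z = a·x + b·y + c and A as origin, the differences give:
  110·a + (-270)·b = -11.15
  45·a + (-160)·b = -5.97
Eliminate b (×(-160) and ×(-270), subtract): -5450·a = 172.100 → a = ∂z/∂x = -0.03158
Back-substitute: b = ∂z/∂y = +0.02843.
Steepest decrease is along −∇f: components (+0.03158 E, -0.02843 N).
Azimuth = atan2(+0.03158, -0.02843) = 132.0° ≈ 132°.

132°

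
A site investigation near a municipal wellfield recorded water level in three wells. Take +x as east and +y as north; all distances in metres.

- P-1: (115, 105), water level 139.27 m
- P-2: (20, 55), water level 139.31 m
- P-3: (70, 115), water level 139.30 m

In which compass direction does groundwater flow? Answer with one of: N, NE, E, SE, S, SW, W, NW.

SE

With h = a·x + b·y + c and P-1 as origin, the differences give:
  (-95)·a + (-50)·b = +0.04
  (-45)·a + 10·b = +0.03
Eliminate b (×10 and ×(-50), subtract): -3200·a = 1.900 → a = ∂h/∂x = -0.0005937
Back-substitute: b = ∂h/∂y = +0.0003281.
Flow = −∇h = (+0.0005937 east, -0.0003281 north), which points southeast.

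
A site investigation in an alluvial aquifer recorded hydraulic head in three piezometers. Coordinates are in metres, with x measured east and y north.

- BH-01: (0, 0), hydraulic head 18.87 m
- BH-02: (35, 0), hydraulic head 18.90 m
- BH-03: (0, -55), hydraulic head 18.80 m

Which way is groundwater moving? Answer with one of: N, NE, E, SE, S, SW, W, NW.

SW

∂h/∂x = (18.90 − 18.87) / (35 − 0) = +0.0008571
∂h/∂y = (18.80 − 18.87) / (-55 − 0) = +0.001273
Flow = −∇h = (-0.0008571 east, -0.001273 north), which points southwest.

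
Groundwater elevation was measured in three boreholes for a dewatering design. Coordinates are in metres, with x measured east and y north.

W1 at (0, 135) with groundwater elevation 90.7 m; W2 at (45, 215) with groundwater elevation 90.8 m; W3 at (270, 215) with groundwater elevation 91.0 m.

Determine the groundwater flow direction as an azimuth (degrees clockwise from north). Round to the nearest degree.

230°

Differences from W1: to W2 (Δx, Δy, Δh) = (45, 80, +0.1); to W3 = (270, 80, +0.3).
Determinant of the coordinate differences = 45·80 − 270·80 = -18000.
∂h/∂x = [(+0.1)·80 − (+0.3)·80] / -18000 = +0.0008889
∂h/∂y = [45·(+0.3) − 270·(+0.1)] / -18000 = +0.0007500
Flow direction (−∇h) has components (-0.0008889 E, -0.0007500 N).
Azimuth = atan2(E, N) = atan2(-0.0008889, -0.0007500) = 229.8° ≈ 230°.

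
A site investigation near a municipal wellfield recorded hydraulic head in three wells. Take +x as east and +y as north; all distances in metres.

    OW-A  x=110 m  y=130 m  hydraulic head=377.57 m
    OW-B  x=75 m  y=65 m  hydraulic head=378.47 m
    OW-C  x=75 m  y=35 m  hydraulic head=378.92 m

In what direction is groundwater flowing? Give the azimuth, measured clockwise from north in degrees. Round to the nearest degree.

Three-point gradient (reference OW-A): Δ to OW-B = (-35, -65, +0.90), Δ to OW-C = (-35, -95, +1.35).
∂h/∂x = +0.002143, ∂h/∂y = -0.01500 (det = 1050).
Flow direction (−∇h) has components (-0.002143 E, +0.01500 N).
Azimuth = atan2(E, N) = atan2(-0.002143, +0.01500) = 351.9° ≈ 352°.

352°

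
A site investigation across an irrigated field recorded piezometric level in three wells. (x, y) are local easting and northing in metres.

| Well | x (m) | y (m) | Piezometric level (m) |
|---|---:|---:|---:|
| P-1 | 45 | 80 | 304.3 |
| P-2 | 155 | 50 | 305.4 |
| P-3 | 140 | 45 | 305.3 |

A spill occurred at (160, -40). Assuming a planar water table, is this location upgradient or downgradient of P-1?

upgradient

Taking P-1 as reference: P-2−P-1 = (110, -30, +1.1); P-3−P-1 = (95, -35, +1.0).
Solve a·Δx + b·Δy = Δh: det = 110·(-35) − 95·(-30) = -1000.
∂h/∂x = [(+1.1)·(-35) − (+1.0)·(-30)] / -1000 = +0.008500
∂h/∂y = [110·(+1.0) − 95·(+1.1)] / -1000 = -0.005500
Head at (160, -40) = 304.3 + (+0.008500)·(115) + (-0.005500)·(-120) = 305.94 m.
That is higher than the 304.3 m at P-1, so the point is upgradient.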